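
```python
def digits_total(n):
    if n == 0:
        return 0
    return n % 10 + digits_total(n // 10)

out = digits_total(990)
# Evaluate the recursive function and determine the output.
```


digits_total(990)
= 0 + digits_total(99)
= 0 + 9 + digits_total(9)
= 0 + 9 + 9 + digits_total(0)
= 0 + 9 + 9 + 0
= 18


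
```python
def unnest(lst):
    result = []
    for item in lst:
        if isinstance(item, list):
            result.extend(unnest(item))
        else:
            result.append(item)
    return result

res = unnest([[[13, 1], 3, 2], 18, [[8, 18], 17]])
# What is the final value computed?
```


unnest([[[13, 1], 3, 2], 18, [[8, 18], 17]])
Processing each element:
  [[13, 1], 3, 2] is a list -> unnest recursively -> [13, 1, 3, 2]
  18 is not a list -> append 18
  [[8, 18], 17] is a list -> unnest recursively -> [8, 18, 17]
= [13, 1, 3, 2, 18, 8, 18, 17]


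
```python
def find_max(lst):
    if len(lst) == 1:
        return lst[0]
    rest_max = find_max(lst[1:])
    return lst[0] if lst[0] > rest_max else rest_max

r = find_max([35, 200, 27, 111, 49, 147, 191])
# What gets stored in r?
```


find_max([35, 200, 27, 111, 49, 147, 191])
= compare 35 with find_max([200, 27, 111, 49, 147, 191])
= compare 200 with find_max([27, 111, 49, 147, 191])
= compare 27 with find_max([111, 49, 147, 191])
= compare 111 with find_max([49, 147, 191])
= compare 49 with find_max([147, 191])
= compare 147 with find_max([191])
Base: find_max([191]) = 191
compare 147 with 191: max = 191
compare 49 with 191: max = 191
compare 111 with 191: max = 191
compare 27 with 191: max = 191
compare 200 with 191: max = 200
compare 35 with 200: max = 200
= 200


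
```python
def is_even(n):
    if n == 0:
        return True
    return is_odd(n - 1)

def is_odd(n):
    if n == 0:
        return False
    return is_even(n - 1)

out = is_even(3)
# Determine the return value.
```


is_even(3)
= is_odd(2)
= is_even(1)
= is_odd(0)
n == 0: return False
= False


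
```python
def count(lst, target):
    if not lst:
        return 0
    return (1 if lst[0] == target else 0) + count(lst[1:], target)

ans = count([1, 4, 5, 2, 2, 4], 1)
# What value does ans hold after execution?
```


count([1, 4, 5, 2, 2, 4], 1)
lst[0]=1 == 1: 1 + count([4, 5, 2, 2, 4], 1)
lst[0]=4 != 1: 0 + count([5, 2, 2, 4], 1)
lst[0]=5 != 1: 0 + count([2, 2, 4], 1)
lst[0]=2 != 1: 0 + count([2, 4], 1)
lst[0]=2 != 1: 0 + count([4], 1)
lst[0]=4 != 1: 0 + count([], 1)
= 1


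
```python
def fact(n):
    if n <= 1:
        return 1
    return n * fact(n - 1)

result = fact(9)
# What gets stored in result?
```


fact(9)
= 9 * fact(8)
= 9 * 8 * fact(7)
= 9 * 8 * 7 * fact(6)
= 9 * 8 * 7 * 6 * fact(5)
= 9 * 8 * 7 * 6 * 5 * fact(4)
= 9 * 8 * 7 * 6 * 5 * 4 * fact(3)
= 9 * 8 * 7 * 6 * 5 * 4 * 3 * fact(2)
= 9 * 8 * 7 * 6 * 5 * 4 * 3 * 2 * fact(1)
= 9 * 8 * 7 * 6 * 5 * 4 * 3 * 2 * 1
= 362880


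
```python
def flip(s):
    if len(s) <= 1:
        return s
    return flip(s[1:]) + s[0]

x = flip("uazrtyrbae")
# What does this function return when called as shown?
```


flip("uazrtyrbae")
= flip("azrtyrbae") + "u"
= flip("zrtyrbae") + "a" + "u"
= flip("rtyrbae") + "z" + "a" + "u"
= flip("tyrbae") + "r" + "z" + "a" + "u"
= flip("yrbae") + "t" + "r" + "z" + "a" + "u"
= flip("rbae") + "y" + "t" + "r" + "z" + "a" + "u"
= flip("bae") + "r" + "y" + "t" + "r" + "z" + "a" + "u"
= flip("ae") + "b" + "r" + "y" + "t" + "r" + "z" + "a" + "u"
= flip("e") + "a" + "b" + "r" + "y" + "t" + "r" + "z" + "a" + "u"
= "e" + "a" + "b" + "r" + "y" + "t" + "r" + "z" + "a" + "u"
= "eabrytrzau"


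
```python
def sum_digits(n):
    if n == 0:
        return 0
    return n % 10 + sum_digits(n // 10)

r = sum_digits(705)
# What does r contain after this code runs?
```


sum_digits(705)
= 5 + sum_digits(70)
= 5 + 0 + sum_digits(7)
= 5 + 0 + 7 + sum_digits(0)
= 5 + 0 + 7 + 0
= 12


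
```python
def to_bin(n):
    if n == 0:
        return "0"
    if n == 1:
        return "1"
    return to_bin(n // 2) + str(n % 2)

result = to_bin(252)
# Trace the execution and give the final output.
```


to_bin(252)
= to_bin(126) + "0"
= to_bin(63) + "0" + "0"
= to_bin(31) + "1" + "0" + "0"
= to_bin(15) + "1" + "1" + "0" + "0"
= to_bin(7) + "1" + "1" + "1" + "0" + "0"
= to_bin(3) + "1" + "1" + "1" + "1" + "0" + "0"
= to_bin(1) + "1" + "1" + "1" + "1" + "1" + "0" + "0"
= "1" + "1" + "1" + "1" + "1" + "1" + "0" + "0"
= "11111100"


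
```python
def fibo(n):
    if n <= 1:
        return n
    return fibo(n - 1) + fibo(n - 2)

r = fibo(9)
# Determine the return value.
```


fibo(9)
= fibo(8) + fibo(7)
= (fibo(7) + fibo(6)) + fibo(7)
Computing bottom-up: fibo(0)=0, fibo(1)=1, fibo(2)=1, fibo(3)=2, fibo(4)=3, fibo(5)=5, fibo(6)=8, fibo(7)=13, fibo(8)=21, fibo(9)=34
= 34


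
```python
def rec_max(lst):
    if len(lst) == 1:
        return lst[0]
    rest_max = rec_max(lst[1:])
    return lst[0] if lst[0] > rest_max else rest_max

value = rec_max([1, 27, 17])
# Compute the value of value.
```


rec_max([1, 27, 17])
= compare 1 with rec_max([27, 17])
= compare 27 with rec_max([17])
Base: rec_max([17]) = 17
compare 27 with 17: max = 27
compare 1 with 27: max = 27
= 27


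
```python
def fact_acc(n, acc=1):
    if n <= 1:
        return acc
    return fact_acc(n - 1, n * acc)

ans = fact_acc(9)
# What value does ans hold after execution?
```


fact_acc(9, 1)
= fact_acc(8, 9 * 1) = fact_acc(8, 9)
= fact_acc(7, 8 * 9) = fact_acc(7, 72)
= fact_acc(6, 7 * 72) = fact_acc(6, 504)
= fact_acc(5, 6 * 504) = fact_acc(5, 3024)
= fact_acc(4, 5 * 3024) = fact_acc(4, 15120)
= fact_acc(3, 4 * 15120) = fact_acc(3, 60480)
= fact_acc(2, 3 * 60480) = fact_acc(2, 181440)
= fact_acc(1, 2 * 181440) = fact_acc(1, 362880)
n <= 1, return acc = 362880


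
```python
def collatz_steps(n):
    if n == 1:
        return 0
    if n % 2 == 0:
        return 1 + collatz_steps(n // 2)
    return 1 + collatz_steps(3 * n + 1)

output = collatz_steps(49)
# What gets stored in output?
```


collatz_steps(49)
49 is odd -> 3*49+1 = 148 -> collatz_steps(148)
148 is even -> collatz_steps(74)
74 is even -> collatz_steps(37)
37 is odd -> 3*37+1 = 112 -> collatz_steps(112)
112 is even -> collatz_steps(56)
56 is even -> collatz_steps(28)
28 is even -> collatz_steps(14)
14 is even -> collatz_steps(7)
7 is odd -> 3*7+1 = 22 -> collatz_steps(22)
22 is even -> collatz_steps(11)
11 is odd -> 3*11+1 = 34 -> collatz_steps(34)
34 is even -> collatz_steps(17)
17 is odd -> 3*17+1 = 52 -> collatz_steps(52)
52 is even -> collatz_steps(26)
26 is even -> collatz_steps(13)
13 is odd -> 3*13+1 = 40 -> collatz_steps(40)
40 is even -> collatz_steps(20)
20 is even -> collatz_steps(10)
10 is even -> collatz_steps(5)
5 is odd -> 3*5+1 = 16 -> collatz_steps(16)
16 is even -> collatz_steps(8)
8 is even -> collatz_steps(4)
4 is even -> collatz_steps(2)
2 is even -> collatz_steps(1)
Reached 1 after 24 steps
= 24


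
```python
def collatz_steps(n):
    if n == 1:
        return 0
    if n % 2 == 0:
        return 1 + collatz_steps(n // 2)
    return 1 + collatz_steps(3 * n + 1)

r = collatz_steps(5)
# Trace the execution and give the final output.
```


collatz_steps(5)
5 is odd -> 3*5+1 = 16 -> collatz_steps(16)
16 is even -> collatz_steps(8)
8 is even -> collatz_steps(4)
4 is even -> collatz_steps(2)
2 is even -> collatz_steps(1)
Reached 1 after 5 steps
= 5


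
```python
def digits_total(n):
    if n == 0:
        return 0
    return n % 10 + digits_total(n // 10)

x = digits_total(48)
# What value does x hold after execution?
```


digits_total(48)
= 8 + digits_total(4)
= 8 + 4 + digits_total(0)
= 8 + 4 + 0
= 12


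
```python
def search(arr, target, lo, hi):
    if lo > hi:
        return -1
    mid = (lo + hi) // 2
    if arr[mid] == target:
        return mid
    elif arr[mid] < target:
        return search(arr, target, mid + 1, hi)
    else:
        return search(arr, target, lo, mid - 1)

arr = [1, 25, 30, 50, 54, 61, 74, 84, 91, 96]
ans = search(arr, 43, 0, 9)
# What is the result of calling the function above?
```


search(arr, 43, 0, 9)
lo=0, hi=9, mid=4, arr[mid]=54
54 > 43, search left half
lo=0, hi=3, mid=1, arr[mid]=25
25 < 43, search right half
lo=2, hi=3, mid=2, arr[mid]=30
30 < 43, search right half
lo=3, hi=3, mid=3, arr[mid]=50
50 > 43, search left half
lo > hi, target not found, return -1
= -1


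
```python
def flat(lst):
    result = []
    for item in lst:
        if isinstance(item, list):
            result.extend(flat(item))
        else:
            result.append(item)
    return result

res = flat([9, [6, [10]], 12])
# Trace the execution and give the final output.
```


flat([9, [6, [10]], 12])
Processing each element:
  9 is not a list -> append 9
  [6, [10]] is a list -> flat recursively -> [6, 10]
  12 is not a list -> append 12
= [9, 6, 10, 12]


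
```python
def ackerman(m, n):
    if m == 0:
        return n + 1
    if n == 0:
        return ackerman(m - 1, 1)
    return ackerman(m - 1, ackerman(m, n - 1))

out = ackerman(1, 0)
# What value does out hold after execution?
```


ackerman(1, 0)
n == 0: return ackerman(0, 1)
= ackerman(0, 1) = 2
= 2


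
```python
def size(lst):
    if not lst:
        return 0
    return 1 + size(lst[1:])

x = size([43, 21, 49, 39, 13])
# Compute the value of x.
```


size([43, 21, 49, 39, 13])
= 1 + size([21, 49, 39, 13])
= 1 + 1 + size([49, 39, 13])
= 1 + 1 + 1 + size([39, 13])
= 1 + 1 + 1 + 1 + size([13])
= 1 + 1 + 1 + 1 + 1 + size([])
= 1 + 1 + 1 + 1 + 1 + 0
= 5


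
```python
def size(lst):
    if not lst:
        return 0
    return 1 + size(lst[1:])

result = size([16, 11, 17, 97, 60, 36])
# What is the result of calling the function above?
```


size([16, 11, 17, 97, 60, 36])
= 1 + size([11, 17, 97, 60, 36])
= 1 + 1 + size([17, 97, 60, 36])
= 1 + 1 + 1 + size([97, 60, 36])
= 1 + 1 + 1 + 1 + size([60, 36])
= 1 + 1 + 1 + 1 + 1 + size([36])
= 1 + 1 + 1 + 1 + 1 + 1 + size([])
= 1 + 1 + 1 + 1 + 1 + 1 + 0
= 6


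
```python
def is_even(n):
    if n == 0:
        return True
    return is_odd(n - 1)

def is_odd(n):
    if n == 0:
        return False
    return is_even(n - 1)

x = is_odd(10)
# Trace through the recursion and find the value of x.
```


is_odd(10)
= is_even(9)
= is_odd(8)
= is_even(7)
= is_odd(6)
= is_even(5)
= is_odd(4)
= is_even(3)
= is_odd(2)
= is_even(1)
= is_odd(0)
n == 0: return False
= False


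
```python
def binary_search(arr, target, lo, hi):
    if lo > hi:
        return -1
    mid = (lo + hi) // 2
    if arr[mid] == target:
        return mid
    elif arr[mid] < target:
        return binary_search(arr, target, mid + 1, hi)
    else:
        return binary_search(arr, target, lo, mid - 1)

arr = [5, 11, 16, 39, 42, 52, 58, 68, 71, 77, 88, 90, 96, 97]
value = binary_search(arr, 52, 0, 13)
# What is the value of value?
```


binary_search(arr, 52, 0, 13)
lo=0, hi=13, mid=6, arr[mid]=58
58 > 52, search left half
lo=0, hi=5, mid=2, arr[mid]=16
16 < 52, search right half
lo=3, hi=5, mid=4, arr[mid]=42
42 < 52, search right half
lo=5, hi=5, mid=5, arr[mid]=52
arr[5] == 52, found at index 5
= 5


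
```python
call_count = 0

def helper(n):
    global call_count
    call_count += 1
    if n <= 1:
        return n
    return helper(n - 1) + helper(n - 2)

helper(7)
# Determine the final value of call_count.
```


helper(7) calls helper(6) and helper(5); each non-base call branches into two more.
Let C(k) = total number of calls made by helper(k), including the call to helper(k) itself.
Base cases: C(0) = 1, C(1) = 1
Recurrence: C(k) = 1 + C(k-1) + C(k-2)
  C(2) = 1 + C(1) + C(0) = 1 + 1 + 1 = 3
  C(3) = 1 + C(2) + C(1) = 1 + 3 + 1 = 5
  C(4) = 1 + C(3) + C(2) = 1 + 5 + 3 = 9
  C(5) = 1 + C(4) + C(3) = 1 + 9 + 5 = 15
  C(6) = 1 + C(5) + C(4) = 1 + 15 + 9 = 25
  C(7) = 1 + C(6) + C(5) = 1 + 25 + 15 = 41
Total calls = C(7) = 41


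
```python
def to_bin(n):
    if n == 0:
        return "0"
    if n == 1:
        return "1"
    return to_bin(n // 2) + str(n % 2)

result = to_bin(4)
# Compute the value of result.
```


to_bin(4)
= to_bin(2) + "0"
= to_bin(1) + "0" + "0"
= "1" + "0" + "0"
= "100"


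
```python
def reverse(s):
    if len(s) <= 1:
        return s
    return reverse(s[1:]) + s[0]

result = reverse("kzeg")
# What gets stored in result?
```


reverse("kzeg")
= reverse("zeg") + "k"
= reverse("eg") + "z" + "k"
= reverse("g") + "e" + "z" + "k"
= "g" + "e" + "z" + "k"
= "gezk"


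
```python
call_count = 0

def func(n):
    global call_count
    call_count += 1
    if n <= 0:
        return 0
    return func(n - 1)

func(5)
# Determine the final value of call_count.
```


func(5) calls func(4) calls ... calls func(0)
Total calls: 5 + 1 (for base case) = 6


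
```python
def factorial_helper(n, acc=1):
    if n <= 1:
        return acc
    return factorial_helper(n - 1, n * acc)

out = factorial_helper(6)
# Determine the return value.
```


factorial_helper(6, 1)
= factorial_helper(5, 6 * 1) = factorial_helper(5, 6)
= factorial_helper(4, 5 * 6) = factorial_helper(4, 30)
= factorial_helper(3, 4 * 30) = factorial_helper(3, 120)
= factorial_helper(2, 3 * 120) = factorial_helper(2, 360)
= factorial_helper(1, 2 * 360) = factorial_helper(1, 720)
n <= 1, return acc = 720


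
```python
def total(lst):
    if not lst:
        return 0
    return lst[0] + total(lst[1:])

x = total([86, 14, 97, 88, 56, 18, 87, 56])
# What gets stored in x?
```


total([86, 14, 97, 88, 56, 18, 87, 56])
= 86 + total([14, 97, 88, 56, 18, 87, 56])
= 86 + 14 + total([97, 88, 56, 18, 87, 56])
= 86 + 14 + 97 + total([88, 56, 18, 87, 56])
= 86 + 14 + 97 + 88 + total([56, 18, 87, 56])
= 86 + 14 + 97 + 88 + 56 + total([18, 87, 56])
= 86 + 14 + 97 + 88 + 56 + 18 + total([87, 56])
= 86 + 14 + 97 + 88 + 56 + 18 + 87 + total([56])
= 86 + 14 + 97 + 88 + 56 + 18 + 87 + 56 + total([])
= 86 + 14 + 97 + 88 + 56 + 18 + 87 + 56 + 0
= 502


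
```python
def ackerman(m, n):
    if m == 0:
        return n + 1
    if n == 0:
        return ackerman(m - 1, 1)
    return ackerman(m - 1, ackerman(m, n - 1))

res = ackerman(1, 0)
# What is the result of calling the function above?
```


ackerman(1, 0)
n == 0: return ackerman(0, 1)
= ackerman(0, 1) = 2
= 2


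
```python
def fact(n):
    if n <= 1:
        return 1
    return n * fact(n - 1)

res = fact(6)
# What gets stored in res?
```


fact(6)
= 6 * fact(5)
= 6 * 5 * fact(4)
= 6 * 5 * 4 * fact(3)
= 6 * 5 * 4 * 3 * fact(2)
= 6 * 5 * 4 * 3 * 2 * fact(1)
= 6 * 5 * 4 * 3 * 2 * 1
= 720


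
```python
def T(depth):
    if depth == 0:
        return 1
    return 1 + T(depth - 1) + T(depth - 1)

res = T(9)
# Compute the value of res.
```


T(9)
= 1 + T(8) + T(8)
= 1 + 2 * T(8)
T(k) = 2^(k+1) - 1
T(0) = 1
T(1) = 3
T(2) = 7
T(3) = 15
T(4) = 31
T(9) = 2^10 - 1 = 1023


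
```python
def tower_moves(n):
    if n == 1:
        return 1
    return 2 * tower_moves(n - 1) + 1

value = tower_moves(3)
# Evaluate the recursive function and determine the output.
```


tower_moves(3)
= 2 * tower_moves(2) + 1
= 2 * (2 * tower_moves(1) + 1) + 1
Now compute bottom-up:
tower_moves(1) = 1
tower_moves(2) = 2 * 1 + 1 = 3
tower_moves(3) = 2 * 3 + 1 = 7
= 7


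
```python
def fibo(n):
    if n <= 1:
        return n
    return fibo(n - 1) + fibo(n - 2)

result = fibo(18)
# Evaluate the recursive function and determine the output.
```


fibo(18)
= fibo(17) + fibo(16)
= (fibo(16) + fibo(15)) + fibo(16)
Computing bottom-up: fibo(0)=0, fibo(1)=1, fibo(2)=1, fibo(3)=2, fibo(4)=3, fibo(5)=5, fibo(6)=8, fibo(7)=13, fibo(8)=21, fibo(9)=34, fibo(10)=55, fibo(11)=89, fibo(12)=144, fibo(13)=233, fibo(14)=377, fibo(15)=610, fibo(16)=987, fibo(17)=1597, fibo(18)=2584
= 2584


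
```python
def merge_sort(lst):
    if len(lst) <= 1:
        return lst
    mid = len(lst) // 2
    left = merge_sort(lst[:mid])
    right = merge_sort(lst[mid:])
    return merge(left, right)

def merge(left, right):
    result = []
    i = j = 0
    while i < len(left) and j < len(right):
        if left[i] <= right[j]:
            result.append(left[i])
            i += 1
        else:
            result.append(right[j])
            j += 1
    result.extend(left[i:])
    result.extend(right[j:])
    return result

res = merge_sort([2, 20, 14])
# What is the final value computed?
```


merge_sort([2, 20, 14])
Split into [2] and [20, 14]
Left sorted: [2]
Right sorted: [14, 20]
Merge [2] and [14, 20]
= [2, 14, 20]


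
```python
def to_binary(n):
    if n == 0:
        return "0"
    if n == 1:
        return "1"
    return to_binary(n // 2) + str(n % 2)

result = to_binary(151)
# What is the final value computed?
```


to_binary(151)
= to_binary(75) + "1"
= to_binary(37) + "1" + "1"
= to_binary(18) + "1" + "1" + "1"
= to_binary(9) + "0" + "1" + "1" + "1"
= to_binary(4) + "1" + "0" + "1" + "1" + "1"
= to_binary(2) + "0" + "1" + "0" + "1" + "1" + "1"
= to_binary(1) + "0" + "0" + "1" + "0" + "1" + "1" + "1"
= "1" + "0" + "0" + "1" + "0" + "1" + "1" + "1"
= "10010111"


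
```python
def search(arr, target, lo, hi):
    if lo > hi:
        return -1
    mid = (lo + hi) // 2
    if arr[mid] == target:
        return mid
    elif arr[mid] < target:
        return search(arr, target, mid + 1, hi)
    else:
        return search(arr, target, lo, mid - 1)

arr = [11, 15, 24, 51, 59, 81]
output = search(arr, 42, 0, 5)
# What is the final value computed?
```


search(arr, 42, 0, 5)
lo=0, hi=5, mid=2, arr[mid]=24
24 < 42, search right half
lo=3, hi=5, mid=4, arr[mid]=59
59 > 42, search left half
lo=3, hi=3, mid=3, arr[mid]=51
51 > 42, search left half
lo > hi, target not found, return -1
= -1


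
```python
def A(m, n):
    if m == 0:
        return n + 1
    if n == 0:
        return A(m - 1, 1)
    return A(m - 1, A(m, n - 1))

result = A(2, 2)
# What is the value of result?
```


A(2, 2)
= A(1, A(2, 1))
First compute A(2, 1) = 5
= A(1, 5)
= 7


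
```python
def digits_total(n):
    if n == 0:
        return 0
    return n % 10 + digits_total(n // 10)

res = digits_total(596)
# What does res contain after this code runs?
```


digits_total(596)
= 6 + digits_total(59)
= 6 + 9 + digits_total(5)
= 6 + 9 + 5 + digits_total(0)
= 6 + 9 + 5 + 0
= 20


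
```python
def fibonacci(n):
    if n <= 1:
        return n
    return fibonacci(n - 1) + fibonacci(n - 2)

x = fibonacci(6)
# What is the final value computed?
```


fibonacci(6)
= fibonacci(5) + fibonacci(4)
= (fibonacci(4) + fibonacci(3)) + fibonacci(4)
Computing bottom-up: fibonacci(0)=0, fibonacci(1)=1, fibonacci(2)=1, fibonacci(3)=2, fibonacci(4)=3, fibonacci(5)=5, fibonacci(6)=8
= 8


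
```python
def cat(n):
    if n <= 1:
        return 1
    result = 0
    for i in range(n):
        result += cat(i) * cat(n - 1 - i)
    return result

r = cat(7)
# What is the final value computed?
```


cat(7)
= sum of cat(i) * cat(7-1-i) for i in 0..6
First compute sub-values bottom-up:
  cat(0) = 1, cat(1) = 1
  cat(2) = 1*1 + 1*1 = 2
  cat(3) = 1*2 + 1*1 + 2*1 = 5
  cat(4) = 1*5 + 1*2 + 2*1 + 5*1 = 14
  cat(5) = 1*14 + 1*5 + 2*2 + 5*1 + 14*1 = 42
  cat(6) = 1*42 + 1*14 + 2*5 + 5*2 + 14*1 + 42*1 = 132
Now cat(7):
  cat(0)*cat(6) = 1*132 = 132
  cat(1)*cat(5) = 1*42 = 42
  cat(2)*cat(4) = 2*14 = 28
  cat(3)*cat(3) = 5*5 = 25
  cat(4)*cat(2) = 14*2 = 28
  cat(5)*cat(1) = 42*1 = 42
  cat(6)*cat(0) = 132*1 = 132
= 132 + 42 + 28 + 25 + 28 + 42 + 132
= 429


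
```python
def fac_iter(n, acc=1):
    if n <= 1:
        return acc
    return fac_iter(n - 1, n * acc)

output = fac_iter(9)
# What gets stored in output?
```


fac_iter(9, 1)
= fac_iter(8, 9 * 1) = fac_iter(8, 9)
= fac_iter(7, 8 * 9) = fac_iter(7, 72)
= fac_iter(6, 7 * 72) = fac_iter(6, 504)
= fac_iter(5, 6 * 504) = fac_iter(5, 3024)
= fac_iter(4, 5 * 3024) = fac_iter(4, 15120)
= fac_iter(3, 4 * 15120) = fac_iter(3, 60480)
= fac_iter(2, 3 * 60480) = fac_iter(2, 181440)
= fac_iter(1, 2 * 181440) = fac_iter(1, 362880)
n <= 1, return acc = 362880


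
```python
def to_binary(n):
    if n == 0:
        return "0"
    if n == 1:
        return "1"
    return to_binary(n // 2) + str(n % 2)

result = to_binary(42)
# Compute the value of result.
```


to_binary(42)
= to_binary(21) + "0"
= to_binary(10) + "1" + "0"
= to_binary(5) + "0" + "1" + "0"
= to_binary(2) + "1" + "0" + "1" + "0"
= to_binary(1) + "0" + "1" + "0" + "1" + "0"
= "1" + "0" + "1" + "0" + "1" + "0"
= "101010"


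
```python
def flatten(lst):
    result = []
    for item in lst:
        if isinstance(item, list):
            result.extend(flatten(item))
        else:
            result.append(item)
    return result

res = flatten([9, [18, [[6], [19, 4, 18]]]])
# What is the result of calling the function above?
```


flatten([9, [18, [[6], [19, 4, 18]]]])
Processing each element:
  9 is not a list -> append 9
  [18, [[6], [19, 4, 18]]] is a list -> flatten recursively -> [18, 6, 19, 4, 18]
= [9, 18, 6, 19, 4, 18]


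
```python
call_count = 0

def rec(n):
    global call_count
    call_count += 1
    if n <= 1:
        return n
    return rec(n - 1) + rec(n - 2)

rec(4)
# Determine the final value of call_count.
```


rec(4) calls rec(3) and rec(2); each non-base call branches into two more.
Let C(k) = total number of calls made by rec(k), including the call to rec(k) itself.
Base cases: C(0) = 1, C(1) = 1
Recurrence: C(k) = 1 + C(k-1) + C(k-2)
  C(2) = 1 + C(1) + C(0) = 1 + 1 + 1 = 3
  C(3) = 1 + C(2) + C(1) = 1 + 3 + 1 = 5
  C(4) = 1 + C(3) + C(2) = 1 + 5 + 3 = 9
Total calls = C(4) = 9


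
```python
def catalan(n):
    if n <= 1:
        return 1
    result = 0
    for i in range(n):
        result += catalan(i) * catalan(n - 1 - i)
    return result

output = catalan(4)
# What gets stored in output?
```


catalan(4)
= sum of catalan(i) * catalan(4-1-i) for i in 0..3
First compute sub-values bottom-up:
  catalan(0) = 1, catalan(1) = 1
  catalan(2) = 1*1 + 1*1 = 2
  catalan(3) = 1*2 + 1*1 + 2*1 = 5
Now catalan(4):
  catalan(0)*catalan(3) = 1*5 = 5
  catalan(1)*catalan(2) = 1*2 = 2
  catalan(2)*catalan(1) = 2*1 = 2
  catalan(3)*catalan(0) = 5*1 = 5
= 5 + 2 + 2 + 5
= 14


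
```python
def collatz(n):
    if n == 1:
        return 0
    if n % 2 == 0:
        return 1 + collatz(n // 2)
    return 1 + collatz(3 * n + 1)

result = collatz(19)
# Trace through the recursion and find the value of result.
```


collatz(19)
19 is odd -> 3*19+1 = 58 -> collatz(58)
58 is even -> collatz(29)
29 is odd -> 3*29+1 = 88 -> collatz(88)
88 is even -> collatz(44)
44 is even -> collatz(22)
22 is even -> collatz(11)
11 is odd -> 3*11+1 = 34 -> collatz(34)
34 is even -> collatz(17)
17 is odd -> 3*17+1 = 52 -> collatz(52)
52 is even -> collatz(26)
26 is even -> collatz(13)
13 is odd -> 3*13+1 = 40 -> collatz(40)
40 is even -> collatz(20)
20 is even -> collatz(10)
10 is even -> collatz(5)
5 is odd -> 3*5+1 = 16 -> collatz(16)
16 is even -> collatz(8)
8 is even -> collatz(4)
4 is even -> collatz(2)
2 is even -> collatz(1)
Reached 1 after 20 steps
= 20


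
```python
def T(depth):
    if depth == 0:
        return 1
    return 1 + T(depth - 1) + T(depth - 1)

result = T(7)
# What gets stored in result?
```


T(7)
= 1 + T(6) + T(6)
= 1 + 2 * T(6)
T(k) = 2^(k+1) - 1
T(0) = 1
T(1) = 3
T(2) = 7
T(3) = 15
T(4) = 31
T(7) = 2^8 - 1 = 255


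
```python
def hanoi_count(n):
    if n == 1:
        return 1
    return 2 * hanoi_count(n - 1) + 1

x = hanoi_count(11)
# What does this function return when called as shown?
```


hanoi_count(11)
= 2 * hanoi_count(10) + 1
= 2 * (2 * hanoi_count(9) + 1) + 1
= 2 * (2 * (2 * hanoi_count(8) + 1) + 1) + 1
= 2 * (2 * (2 * (2 * hanoi_count(7) + 1) + 1) + 1) + 1
= 2 * (2 * (2 * (2 * (2 * hanoi_count(6) + 1) + 1) + 1) + 1) + 1
= 2 * (2 * (2 * (2 * (2 * (2 * hanoi_count(5) + 1) + 1) + 1) + 1) + 1) + 1
= 2 * (2 * (2 * (2 * (2 * (2 * (2 * hanoi_count(4) + 1) + 1) + 1) + 1) + 1) + 1) + 1
= 2 * (2 * (2 * (2 * (2 * (2 * (2 * (2 * hanoi_count(3) + 1) + 1) + 1) + 1) + 1) + 1) + 1) + 1
= 2 * (2 * (2 * (2 * (2 * (2 * (2 * (2 * (2 * hanoi_count(2) + 1) + 1) + 1) + 1) + 1) + 1) + 1) + 1) + 1
= 2 * (2 * (2 * (2 * (2 * (2 * (2 * (2 * (2 * (2 * hanoi_count(1) + 1) + 1) + 1) + 1) + 1) + 1) + 1) + 1) + 1) + 1
Now compute bottom-up:
hanoi_count(1) = 1
hanoi_count(2) = 2 * 1 + 1 = 3
hanoi_count(3) = 2 * 3 + 1 = 7
hanoi_count(4) = 2 * 7 + 1 = 15
hanoi_count(5) = 2 * 15 + 1 = 31
hanoi_count(6) = 2 * 31 + 1 = 63
hanoi_count(7) = 2 * 63 + 1 = 127
hanoi_count(8) = 2 * 127 + 1 = 255
hanoi_count(9) = 2 * 255 + 1 = 511
hanoi_count(10) = 2 * 511 + 1 = 1023
hanoi_count(11) = 2 * 1023 + 1 = 2047
= 2047


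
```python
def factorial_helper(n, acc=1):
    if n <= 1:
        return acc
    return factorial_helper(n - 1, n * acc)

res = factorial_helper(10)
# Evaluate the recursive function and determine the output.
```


factorial_helper(10, 1)
= factorial_helper(9, 10 * 1) = factorial_helper(9, 10)
= factorial_helper(8, 9 * 10) = factorial_helper(8, 90)
= factorial_helper(7, 8 * 90) = factorial_helper(7, 720)
= factorial_helper(6, 7 * 720) = factorial_helper(6, 5040)
= factorial_helper(5, 6 * 5040) = factorial_helper(5, 30240)
= factorial_helper(4, 5 * 30240) = factorial_helper(4, 151200)
= factorial_helper(3, 4 * 151200) = factorial_helper(3, 604800)
= factorial_helper(2, 3 * 604800) = factorial_helper(2, 1814400)
= factorial_helper(1, 2 * 1814400) = factorial_helper(1, 3628800)
n <= 1, return acc = 3628800


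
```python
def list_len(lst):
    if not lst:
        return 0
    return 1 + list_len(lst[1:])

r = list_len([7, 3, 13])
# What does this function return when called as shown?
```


list_len([7, 3, 13])
= 1 + list_len([3, 13])
= 1 + 1 + list_len([13])
= 1 + 1 + 1 + list_len([])
= 1 + 1 + 1 + 0
= 3


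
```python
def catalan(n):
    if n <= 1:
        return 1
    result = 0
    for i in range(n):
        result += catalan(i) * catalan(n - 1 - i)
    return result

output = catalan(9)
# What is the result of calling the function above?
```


catalan(9)
= sum of catalan(i) * catalan(9-1-i) for i in 0..8
First compute sub-values bottom-up:
  catalan(0) = 1, catalan(1) = 1
  catalan(2) = 1*1 + 1*1 = 2
  catalan(3) = 1*2 + 1*1 + 2*1 = 5
  catalan(4) = 1*5 + 1*2 + 2*1 + 5*1 = 14
  catalan(5) = 1*14 + 1*5 + 2*2 + 5*1 + 14*1 = 42
  catalan(6) = 1*42 + 1*14 + 2*5 + 5*2 + 14*1 + 42*1 = 132
  catalan(7) = 1*132 + 1*42 + 2*14 + 5*5 + 14*2 + 42*1 + 132*1 = 429
  catalan(8) = 1*429 + 1*132 + 2*42 + 5*14 + 14*5 + 42*2 + 132*1 + 429*1 = 1430
Now catalan(9):
  catalan(0)*catalan(8) = 1*1430 = 1430
  catalan(1)*catalan(7) = 1*429 = 429
  catalan(2)*catalan(6) = 2*132 = 264
  catalan(3)*catalan(5) = 5*42 = 210
  catalan(4)*catalan(4) = 14*14 = 196
  catalan(5)*catalan(3) = 42*5 = 210
  catalan(6)*catalan(2) = 132*2 = 264
  catalan(7)*catalan(1) = 429*1 = 429
  catalan(8)*catalan(0) = 1430*1 = 1430
= 1430 + 429 + 264 + 210 + 196 + 210 + 264 + 429 + 1430
= 4862


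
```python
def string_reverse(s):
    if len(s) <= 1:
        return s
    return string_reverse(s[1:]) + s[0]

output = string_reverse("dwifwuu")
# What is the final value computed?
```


string_reverse("dwifwuu")
= string_reverse("wifwuu") + "d"
= string_reverse("ifwuu") + "w" + "d"
= string_reverse("fwuu") + "i" + "w" + "d"
= string_reverse("wuu") + "f" + "i" + "w" + "d"
= string_reverse("uu") + "w" + "f" + "i" + "w" + "d"
= string_reverse("u") + "u" + "w" + "f" + "i" + "w" + "d"
= "u" + "u" + "w" + "f" + "i" + "w" + "d"
= "uuwfiwd"


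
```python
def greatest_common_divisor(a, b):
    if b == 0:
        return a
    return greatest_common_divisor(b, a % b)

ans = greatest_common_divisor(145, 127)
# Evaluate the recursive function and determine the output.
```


greatest_common_divisor(145, 127)
= greatest_common_divisor(127, 145 % 127) = greatest_common_divisor(127, 18)
= greatest_common_divisor(18, 127 % 18) = greatest_common_divisor(18, 1)
= greatest_common_divisor(1, 18 % 1) = greatest_common_divisor(1, 0)
b == 0, return a = 1


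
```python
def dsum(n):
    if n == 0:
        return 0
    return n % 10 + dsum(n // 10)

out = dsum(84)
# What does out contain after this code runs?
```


dsum(84)
= 4 + dsum(8)
= 4 + 8 + dsum(0)
= 4 + 8 + 0
= 12


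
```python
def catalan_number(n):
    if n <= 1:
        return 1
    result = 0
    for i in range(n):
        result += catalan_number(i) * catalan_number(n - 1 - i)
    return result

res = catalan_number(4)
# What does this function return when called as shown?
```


catalan_number(4)
= sum of catalan_number(i) * catalan_number(4-1-i) for i in 0..3
First compute sub-values bottom-up:
  catalan_number(0) = 1, catalan_number(1) = 1
  catalan_number(2) = 1*1 + 1*1 = 2
  catalan_number(3) = 1*2 + 1*1 + 2*1 = 5
Now catalan_number(4):
  catalan_number(0)*catalan_number(3) = 1*5 = 5
  catalan_number(1)*catalan_number(2) = 1*2 = 2
  catalan_number(2)*catalan_number(1) = 2*1 = 2
  catalan_number(3)*catalan_number(0) = 5*1 = 5
= 5 + 2 + 2 + 5
= 14


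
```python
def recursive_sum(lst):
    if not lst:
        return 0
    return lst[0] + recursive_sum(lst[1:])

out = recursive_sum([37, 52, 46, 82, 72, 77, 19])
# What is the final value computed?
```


recursive_sum([37, 52, 46, 82, 72, 77, 19])
= 37 + recursive_sum([52, 46, 82, 72, 77, 19])
= 37 + 52 + recursive_sum([46, 82, 72, 77, 19])
= 37 + 52 + 46 + recursive_sum([82, 72, 77, 19])
= 37 + 52 + 46 + 82 + recursive_sum([72, 77, 19])
= 37 + 52 + 46 + 82 + 72 + recursive_sum([77, 19])
= 37 + 52 + 46 + 82 + 72 + 77 + recursive_sum([19])
= 37 + 52 + 46 + 82 + 72 + 77 + 19 + recursive_sum([])
= 37 + 52 + 46 + 82 + 72 + 77 + 19 + 0
= 385


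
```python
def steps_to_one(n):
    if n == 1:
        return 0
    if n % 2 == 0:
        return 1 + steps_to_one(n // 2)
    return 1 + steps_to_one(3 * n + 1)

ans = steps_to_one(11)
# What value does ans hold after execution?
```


steps_to_one(11)
11 is odd -> 3*11+1 = 34 -> steps_to_one(34)
34 is even -> steps_to_one(17)
17 is odd -> 3*17+1 = 52 -> steps_to_one(52)
52 is even -> steps_to_one(26)
26 is even -> steps_to_one(13)
13 is odd -> 3*13+1 = 40 -> steps_to_one(40)
40 is even -> steps_to_one(20)
20 is even -> steps_to_one(10)
10 is even -> steps_to_one(5)
5 is odd -> 3*5+1 = 16 -> steps_to_one(16)
16 is even -> steps_to_one(8)
8 is even -> steps_to_one(4)
4 is even -> steps_to_one(2)
2 is even -> steps_to_one(1)
Reached 1 after 14 steps
= 14


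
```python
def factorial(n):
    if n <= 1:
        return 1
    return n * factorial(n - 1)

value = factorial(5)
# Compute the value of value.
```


factorial(5)
= 5 * factorial(4)
= 5 * 4 * factorial(3)
= 5 * 4 * 3 * factorial(2)
= 5 * 4 * 3 * 2 * factorial(1)
= 5 * 4 * 3 * 2 * 1
= 120


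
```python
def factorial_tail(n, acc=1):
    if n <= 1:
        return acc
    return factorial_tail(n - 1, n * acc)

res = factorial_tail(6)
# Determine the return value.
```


factorial_tail(6, 1)
= factorial_tail(5, 6 * 1) = factorial_tail(5, 6)
= factorial_tail(4, 5 * 6) = factorial_tail(4, 30)
= factorial_tail(3, 4 * 30) = factorial_tail(3, 120)
= factorial_tail(2, 3 * 120) = factorial_tail(2, 360)
= factorial_tail(1, 2 * 360) = factorial_tail(1, 720)
n <= 1, return acc = 720


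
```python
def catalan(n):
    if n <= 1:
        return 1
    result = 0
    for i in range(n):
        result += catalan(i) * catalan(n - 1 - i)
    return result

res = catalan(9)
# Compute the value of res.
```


catalan(9)
= sum of catalan(i) * catalan(9-1-i) for i in 0..8
First compute sub-values bottom-up:
  catalan(0) = 1, catalan(1) = 1
  catalan(2) = 1*1 + 1*1 = 2
  catalan(3) = 1*2 + 1*1 + 2*1 = 5
  catalan(4) = 1*5 + 1*2 + 2*1 + 5*1 = 14
  catalan(5) = 1*14 + 1*5 + 2*2 + 5*1 + 14*1 = 42
  catalan(6) = 1*42 + 1*14 + 2*5 + 5*2 + 14*1 + 42*1 = 132
  catalan(7) = 1*132 + 1*42 + 2*14 + 5*5 + 14*2 + 42*1 + 132*1 = 429
  catalan(8) = 1*429 + 1*132 + 2*42 + 5*14 + 14*5 + 42*2 + 132*1 + 429*1 = 1430
Now catalan(9):
  catalan(0)*catalan(8) = 1*1430 = 1430
  catalan(1)*catalan(7) = 1*429 = 429
  catalan(2)*catalan(6) = 2*132 = 264
  catalan(3)*catalan(5) = 5*42 = 210
  catalan(4)*catalan(4) = 14*14 = 196
  catalan(5)*catalan(3) = 42*5 = 210
  catalan(6)*catalan(2) = 132*2 = 264
  catalan(7)*catalan(1) = 429*1 = 429
  catalan(8)*catalan(0) = 1430*1 = 1430
= 1430 + 429 + 264 + 210 + 196 + 210 + 264 + 429 + 1430
= 4862


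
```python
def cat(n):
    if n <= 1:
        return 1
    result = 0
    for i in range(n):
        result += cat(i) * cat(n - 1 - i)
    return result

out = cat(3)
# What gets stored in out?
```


cat(3)
= sum of cat(i) * cat(3-1-i) for i in 0..2
First compute sub-values bottom-up:
  cat(0) = 1, cat(1) = 1
  cat(2) = 1*1 + 1*1 = 2
Now cat(3):
  cat(0)*cat(2) = 1*2 = 2
  cat(1)*cat(1) = 1*1 = 1
  cat(2)*cat(0) = 2*1 = 2
= 2 + 1 + 2
= 5


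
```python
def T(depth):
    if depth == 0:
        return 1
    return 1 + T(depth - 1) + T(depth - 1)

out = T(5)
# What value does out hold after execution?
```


T(5)
= 1 + T(4) + T(4)
= 1 + 2 * T(4)
T(k) = 2^(k+1) - 1
T(0) = 1
T(1) = 3
T(2) = 7
T(3) = 15
T(4) = 31
T(5) = 2^6 - 1 = 63


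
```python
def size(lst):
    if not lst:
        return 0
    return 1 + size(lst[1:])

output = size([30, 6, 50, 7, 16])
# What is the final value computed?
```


size([30, 6, 50, 7, 16])
= 1 + size([6, 50, 7, 16])
= 1 + 1 + size([50, 7, 16])
= 1 + 1 + 1 + size([7, 16])
= 1 + 1 + 1 + 1 + size([16])
= 1 + 1 + 1 + 1 + 1 + size([])
= 1 + 1 + 1 + 1 + 1 + 0
= 5


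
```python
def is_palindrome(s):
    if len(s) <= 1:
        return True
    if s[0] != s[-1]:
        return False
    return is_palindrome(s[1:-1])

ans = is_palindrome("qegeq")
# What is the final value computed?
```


is_palindrome("qegeq")
"qegeq": s[0]='q' == s[-1]='q' -> is_palindrome("ege")
"ege": s[0]='e' == s[-1]='e' -> is_palindrome("g")
"g": len <= 1 -> True
= True


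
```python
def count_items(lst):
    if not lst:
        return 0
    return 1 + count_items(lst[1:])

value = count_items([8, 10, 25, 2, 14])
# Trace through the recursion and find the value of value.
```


count_items([8, 10, 25, 2, 14])
= 1 + count_items([10, 25, 2, 14])
= 1 + 1 + count_items([25, 2, 14])
= 1 + 1 + 1 + count_items([2, 14])
= 1 + 1 + 1 + 1 + count_items([14])
= 1 + 1 + 1 + 1 + 1 + count_items([])
= 1 + 1 + 1 + 1 + 1 + 0
= 5


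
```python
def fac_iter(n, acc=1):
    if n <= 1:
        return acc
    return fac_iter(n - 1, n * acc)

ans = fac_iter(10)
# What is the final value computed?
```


fac_iter(10, 1)
= fac_iter(9, 10 * 1) = fac_iter(9, 10)
= fac_iter(8, 9 * 10) = fac_iter(8, 90)
= fac_iter(7, 8 * 90) = fac_iter(7, 720)
= fac_iter(6, 7 * 720) = fac_iter(6, 5040)
= fac_iter(5, 6 * 5040) = fac_iter(5, 30240)
= fac_iter(4, 5 * 30240) = fac_iter(4, 151200)
= fac_iter(3, 4 * 151200) = fac_iter(3, 604800)
= fac_iter(2, 3 * 604800) = fac_iter(2, 1814400)
= fac_iter(1, 2 * 1814400) = fac_iter(1, 3628800)
n <= 1, return acc = 3628800


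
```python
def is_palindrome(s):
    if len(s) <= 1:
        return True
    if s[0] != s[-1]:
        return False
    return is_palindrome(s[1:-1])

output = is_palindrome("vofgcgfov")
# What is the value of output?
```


is_palindrome("vofgcgfov")
"vofgcgfov": s[0]='v' == s[-1]='v' -> is_palindrome("ofgcgfo")
"ofgcgfo": s[0]='o' == s[-1]='o' -> is_palindrome("fgcgf")
"fgcgf": s[0]='f' == s[-1]='f' -> is_palindrome("gcg")
"gcg": s[0]='g' == s[-1]='g' -> is_palindrome("c")
"c": len <= 1 -> True
= True


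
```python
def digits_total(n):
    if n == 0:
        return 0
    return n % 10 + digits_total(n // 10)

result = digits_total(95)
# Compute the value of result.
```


digits_total(95)
= 5 + digits_total(9)
= 5 + 9 + digits_total(0)
= 5 + 9 + 0
= 14


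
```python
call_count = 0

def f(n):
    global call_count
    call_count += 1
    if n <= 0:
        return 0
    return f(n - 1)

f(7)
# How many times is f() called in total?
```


f(7) calls f(6) calls ... calls f(0)
Total calls: 7 + 1 (for base case) = 8


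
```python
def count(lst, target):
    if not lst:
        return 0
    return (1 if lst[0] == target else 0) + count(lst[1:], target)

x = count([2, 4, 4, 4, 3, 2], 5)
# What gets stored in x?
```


count([2, 4, 4, 4, 3, 2], 5)
lst[0]=2 != 5: 0 + count([4, 4, 4, 3, 2], 5)
lst[0]=4 != 5: 0 + count([4, 4, 3, 2], 5)
lst[0]=4 != 5: 0 + count([4, 3, 2], 5)
lst[0]=4 != 5: 0 + count([3, 2], 5)
lst[0]=3 != 5: 0 + count([2], 5)
lst[0]=2 != 5: 0 + count([], 5)
= 0


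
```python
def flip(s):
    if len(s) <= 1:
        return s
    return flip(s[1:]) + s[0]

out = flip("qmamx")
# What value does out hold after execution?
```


flip("qmamx")
= flip("mamx") + "q"
= flip("amx") + "m" + "q"
= flip("mx") + "a" + "m" + "q"
= flip("x") + "m" + "a" + "m" + "q"
= "x" + "m" + "a" + "m" + "q"
= "xmamq"


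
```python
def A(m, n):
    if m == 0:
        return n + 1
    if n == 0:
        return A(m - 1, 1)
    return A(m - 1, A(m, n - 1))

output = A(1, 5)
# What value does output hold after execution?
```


A(1, 5)
= A(0, A(1, 4))
First compute A(1, 4) = 6
= A(0, 6)
= 7


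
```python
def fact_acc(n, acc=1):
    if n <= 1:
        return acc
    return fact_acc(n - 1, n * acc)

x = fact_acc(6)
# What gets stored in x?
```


fact_acc(6, 1)
= fact_acc(5, 6 * 1) = fact_acc(5, 6)
= fact_acc(4, 5 * 6) = fact_acc(4, 30)
= fact_acc(3, 4 * 30) = fact_acc(3, 120)
= fact_acc(2, 3 * 120) = fact_acc(2, 360)
= fact_acc(1, 2 * 360) = fact_acc(1, 720)
n <= 1, return acc = 720


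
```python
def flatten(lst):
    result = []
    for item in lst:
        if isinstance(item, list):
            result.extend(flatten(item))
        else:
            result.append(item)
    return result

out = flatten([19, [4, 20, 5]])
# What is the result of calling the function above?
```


flatten([19, [4, 20, 5]])
Processing each element:
  19 is not a list -> append 19
  [4, 20, 5] is a list -> flatten recursively -> [4, 20, 5]
= [19, 4, 20, 5]


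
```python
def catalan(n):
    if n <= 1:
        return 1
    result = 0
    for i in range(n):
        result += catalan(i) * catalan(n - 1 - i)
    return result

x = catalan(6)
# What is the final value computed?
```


catalan(6)
= sum of catalan(i) * catalan(6-1-i) for i in 0..5
First compute sub-values bottom-up:
  catalan(0) = 1, catalan(1) = 1
  catalan(2) = 1*1 + 1*1 = 2
  catalan(3) = 1*2 + 1*1 + 2*1 = 5
  catalan(4) = 1*5 + 1*2 + 2*1 + 5*1 = 14
  catalan(5) = 1*14 + 1*5 + 2*2 + 5*1 + 14*1 = 42
Now catalan(6):
  catalan(0)*catalan(5) = 1*42 = 42
  catalan(1)*catalan(4) = 1*14 = 14
  catalan(2)*catalan(3) = 2*5 = 10
  catalan(3)*catalan(2) = 5*2 = 10
  catalan(4)*catalan(1) = 14*1 = 14
  catalan(5)*catalan(0) = 42*1 = 42
= 42 + 14 + 10 + 10 + 14 + 42
= 132


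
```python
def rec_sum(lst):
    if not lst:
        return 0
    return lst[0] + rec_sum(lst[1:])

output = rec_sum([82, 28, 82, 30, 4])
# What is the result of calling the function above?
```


rec_sum([82, 28, 82, 30, 4])
= 82 + rec_sum([28, 82, 30, 4])
= 82 + 28 + rec_sum([82, 30, 4])
= 82 + 28 + 82 + rec_sum([30, 4])
= 82 + 28 + 82 + 30 + rec_sum([4])
= 82 + 28 + 82 + 30 + 4 + rec_sum([])
= 82 + 28 + 82 + 30 + 4 + 0
= 226


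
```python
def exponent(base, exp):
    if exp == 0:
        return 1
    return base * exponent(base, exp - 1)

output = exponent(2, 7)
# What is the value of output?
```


exponent(2, 7)
= 2 * exponent(2, 6)
= 2 * 2 * exponent(2, 5)
= 2 * 2 * 2 * exponent(2, 4)
= 2 * 2 * 2 * 2 * exponent(2, 3)
= 2 * 2 * 2 * 2 * 2 * exponent(2, 2)
= 2 * 2 * 2 * 2 * 2 * 2 * exponent(2, 1)
= 2 * 2 * 2 * 2 * 2 * 2 * 2 * exponent(2, 0)
= 2 * 2 * 2 * 2 * 2 * 2 * 2 * 1
= 128


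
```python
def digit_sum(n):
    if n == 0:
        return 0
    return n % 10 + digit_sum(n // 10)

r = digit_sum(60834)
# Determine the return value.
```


digit_sum(60834)
= 4 + digit_sum(6083)
= 4 + 3 + digit_sum(608)
= 4 + 3 + 8 + digit_sum(60)
= 4 + 3 + 8 + 0 + digit_sum(6)
= 4 + 3 + 8 + 0 + 6 + digit_sum(0)
= 4 + 3 + 8 + 0 + 6 + 0
= 21


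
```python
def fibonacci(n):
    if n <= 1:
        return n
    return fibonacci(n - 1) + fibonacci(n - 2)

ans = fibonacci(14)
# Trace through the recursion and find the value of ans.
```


fibonacci(14)
= fibonacci(13) + fibonacci(12)
= (fibonacci(12) + fibonacci(11)) + fibonacci(12)
Computing bottom-up: fibonacci(0)=0, fibonacci(1)=1, fibonacci(2)=1, fibonacci(3)=2, fibonacci(4)=3, fibonacci(5)=5, fibonacci(6)=8, fibonacci(7)=13, fibonacci(8)=21, fibonacci(9)=34, fibonacci(10)=55, fibonacci(11)=89, fibonacci(12)=144, fibonacci(13)=233, fibonacci(14)=377
= 377
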